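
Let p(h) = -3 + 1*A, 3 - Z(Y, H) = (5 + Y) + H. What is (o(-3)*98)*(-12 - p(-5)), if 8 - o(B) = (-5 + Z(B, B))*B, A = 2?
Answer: -5390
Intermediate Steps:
Z(Y, H) = -2 - H - Y (Z(Y, H) = 3 - ((5 + Y) + H) = 3 - (5 + H + Y) = 3 + (-5 - H - Y) = -2 - H - Y)
p(h) = -1 (p(h) = -3 + 1*2 = -3 + 2 = -1)
o(B) = 8 - B*(-7 - 2*B) (o(B) = 8 - (-5 + (-2 - B - B))*B = 8 - (-5 + (-2 - 2*B))*B = 8 - (-7 - 2*B)*B = 8 - B*(-7 - 2*B))
(o(-3)*98)*(-12 - p(-5)) = ((8 + 2*(-3)**2 + 7*(-3))*98)*(-12 - 1*(-1)) = ((8 + 2*9 - 21)*98)*(-12 + 1) = ((8 + 18 - 21)*98)*(-11) = (5*98)*(-11) = 490*(-11) = -5390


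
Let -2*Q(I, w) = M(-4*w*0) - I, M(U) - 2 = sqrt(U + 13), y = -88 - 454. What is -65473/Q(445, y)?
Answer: -29004539/98118 - 65473*sqrt(13)/98118 ≈ -298.01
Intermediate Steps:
y = -542
M(U) = 2 + sqrt(13 + U) (M(U) = 2 + sqrt(U + 13) = 2 + sqrt(13 + U))
Q(I, w) = -1 + I/2 - sqrt(13)/2 (Q(I, w) = -((2 + sqrt(13 - 4*w*0)) - I)/2 = -((2 + sqrt(13 + 0)) - I)/2 = -((2 + sqrt(13)) - I)/2 = -(2 + sqrt(13) - I)/2 = -1 + I/2 - sqrt(13)/2)
-65473/Q(445, y) = -65473/(-1 + (1/2)*445 - sqrt(13)/2) = -65473/(-1 + 445/2 - sqrt(13)/2) = -65473/(443/2 - sqrt(13)/2)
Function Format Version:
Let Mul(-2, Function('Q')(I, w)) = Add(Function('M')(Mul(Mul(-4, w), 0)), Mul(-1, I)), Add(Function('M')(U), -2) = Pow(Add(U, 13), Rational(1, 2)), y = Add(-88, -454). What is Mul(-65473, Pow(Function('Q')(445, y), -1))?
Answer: Add(Rational(-29004539, 98118), Mul(Rational(-65473, 98118), Pow(13, Rational(1, 2)))) ≈ -298.01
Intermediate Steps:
y = -542
Function('M')(U) = Add(2, Pow(Add(13, U), Rational(1, 2))) (Function('M')(U) = Add(2, Pow(Add(U, 13), Rational(1, 2))) = Add(2, Pow(Add(13, U), Rational(1, 2))))
Function('Q')(I, w) = Add(-1, Mul(Rational(1, 2), I), Mul(Rational(-1, 2), Pow(13, Rational(1, 2)))) (Function('Q')(I, w) = Mul(Rational(-1, 2), Add(Add(2, Pow(Add(13, Mul(Mul(-4, w), 0)), Rational(1, 2))), Mul(-1, I))) = Mul(Rational(-1, 2), Add(Add(2, Pow(Add(13, 0), Rational(1, 2))), Mul(-1, I))) = Mul(Rational(-1, 2), Add(Add(2, Pow(13, Rational(1, 2))), Mul(-1, I))) = Mul(Rational(-1, 2), Add(2, Pow(13, Rational(1, 2)), Mul(-1, I))) = Add(-1, Mul(Rational(1, 2), I), Mul(Rational(-1, 2), Pow(13, Rational(1, 2)))))
Mul(-65473, Pow(Function('Q')(445, y), -1)) = Mul(-65473, Pow(Add(-1, Mul(Rational(1, 2), 445), Mul(Rational(-1, 2), Pow(13, Rational(1, 2)))), -1)) = Mul(-65473, Pow(Add(-1, Rational(445, 2), Mul(Rational(-1, 2), Pow(13, Rational(1, 2)))), -1)) = Mul(-65473, Pow(Add(Rational(443, 2), Mul(Rational(-1, 2), Pow(13, Rational(1, 2)))), -1))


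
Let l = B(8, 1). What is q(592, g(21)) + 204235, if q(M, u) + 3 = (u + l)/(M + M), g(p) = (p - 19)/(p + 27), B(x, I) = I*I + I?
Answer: 5803456561/28416 ≈ 2.0423e+5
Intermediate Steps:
B(x, I) = I + I² (B(x, I) = I² + I = I + I²)
l = 2 (l = 1*(1 + 1) = 1*2 = 2)
g(p) = (-19 + p)/(27 + p)
q(M, u) = -3 + (2 + u)/(2*M) (q(M, u) = -3 + (u + 2)/(M + M) = -3 + (2 + u)/((2*M)) = -3 + (2 + u)*(1/(2*M)) = -3 + (2 + u)/(2*M))
q(592, g(21)) + 204235 = (½)*(2 + (-19 + 21)/(27 + 21) - 6*592)/592 + 204235 = (½)*(1/592)*(2 + 2/48 - 3552) + 204235 = (½)*(1/592)*(2 + (1/48)*2 - 3552) + 204235 = (½)*(1/592)*(2 + 1/24 - 3552) + 204235 = (½)*(1/592)*(-85199/24) + 204235 = -85199/28416 + 204235 = 5803456561/28416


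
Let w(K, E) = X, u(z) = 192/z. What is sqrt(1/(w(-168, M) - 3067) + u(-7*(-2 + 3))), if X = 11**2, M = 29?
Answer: I*sqrt(11664607458)/20622 ≈ 5.2373*I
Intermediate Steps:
X = 121
w(K, E) = 121
sqrt(1/(w(-168, M) - 3067) + u(-7*(-2 + 3))) = sqrt(1/(121 - 3067) + 192/((-7*(-2 + 3)))) = sqrt(1/(-2946) + 192/((-7*1))) = sqrt(-1/2946 + 192/(-7)) = sqrt(-1/2946 + 192*(-1/7)) = sqrt(-1/2946 - 192/7) = sqrt(-565639/20622) = I*sqrt(11664607458)/20622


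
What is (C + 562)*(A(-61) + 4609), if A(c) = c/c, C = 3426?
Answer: 18384680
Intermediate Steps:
A(c) = 1
(C + 562)*(A(-61) + 4609) = (3426 + 562)*(1 + 4609) = 3988*4610 = 18384680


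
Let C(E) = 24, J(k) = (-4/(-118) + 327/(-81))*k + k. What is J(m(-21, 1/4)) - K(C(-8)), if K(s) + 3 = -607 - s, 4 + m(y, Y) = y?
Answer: 1129562/1593 ≈ 709.08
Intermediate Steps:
m(y, Y) = -4 + y
J(k) = -4784*k/1593 (J(k) = (-4*(-1/118) + 327*(-1/81))*k + k = (2/59 - 109/27)*k + k = -6377*k/1593 + k = -4784*k/1593)
K(s) = -610 - s (K(s) = -3 + (-607 - s) = -610 - s)
J(m(-21, 1/4)) - K(C(-8)) = -4784*(-4 - 21)/1593 - (-610 - 1*24) = -4784/1593*(-25) - (-610 - 24) = 119600/1593 - 1*(-634) = 119600/1593 + 634 = 1129562/1593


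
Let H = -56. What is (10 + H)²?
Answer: 2116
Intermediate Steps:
(10 + H)² = (10 - 56)² = (-46)² = 2116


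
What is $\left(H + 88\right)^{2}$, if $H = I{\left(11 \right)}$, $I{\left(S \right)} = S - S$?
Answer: $7744$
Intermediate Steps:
$I{\left(S \right)} = 0$
$H = 0$
$\left(H + 88\right)^{2} = \left(0 + 88\right)^{2} = 88^{2} = 7744$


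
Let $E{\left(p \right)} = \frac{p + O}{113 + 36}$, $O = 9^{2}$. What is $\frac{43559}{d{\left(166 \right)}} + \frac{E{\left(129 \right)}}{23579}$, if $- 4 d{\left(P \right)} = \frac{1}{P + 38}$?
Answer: $- \frac{124876210334814}{3513271} \approx -3.5544 \cdot 10^{7}$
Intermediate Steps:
$d{\left(P \right)} = - \frac{1}{4 \left(38 + P\right)}$ ($d{\left(P \right)} = - \frac{1}{4 \left(P + 38\right)} = - \frac{1}{4 \left(38 + P\right)}$)
$O = 81$
$E{\left(p \right)} = \frac{81}{149} + \frac{p}{149}$ ($E{\left(p \right)} = \frac{p + 81}{113 + 36} = \frac{81 + p}{149} = \left(81 + p\right) \frac{1}{149} = \frac{81}{149} + \frac{p}{149}$)
$\frac{43559}{d{\left(166 \right)}} + \frac{E{\left(129 \right)}}{23579} = \frac{43559}{\left(-1\right) \frac{1}{152 + 4 \cdot 166}} + \frac{\frac{81}{149} + \frac{1}{149} \cdot 129}{23579} = \frac{43559}{\left(-1\right) \frac{1}{152 + 664}} + \left(\frac{81}{149} + \frac{129}{149}\right) \frac{1}{23579} = \frac{43559}{\left(-1\right) \frac{1}{816}} + \frac{210}{149} \cdot \frac{1}{23579} = \frac{43559}{\left(-1\right) \frac{1}{816}} + \frac{210}{3513271} = \frac{43559}{- \frac{1}{816}} + \frac{210}{3513271} = 43559 \left(-816\right) + \frac{210}{3513271} = -35544144 + \frac{210}{3513271} = - \frac{124876210334814}{3513271}$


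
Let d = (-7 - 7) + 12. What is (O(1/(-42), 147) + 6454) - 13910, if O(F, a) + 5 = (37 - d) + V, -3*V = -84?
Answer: -7394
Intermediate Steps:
d = -2 (d = -14 + 12 = -2)
V = 28 (V = -⅓*(-84) = 28)
O(F, a) = 62 (O(F, a) = -5 + ((37 - 1*(-2)) + 28) = -5 + ((37 + 2) + 28) = -5 + (39 + 28) = -5 + 67 = 62)
(O(1/(-42), 147) + 6454) - 13910 = (62 + 6454) - 13910 = 6516 - 13910 = -7394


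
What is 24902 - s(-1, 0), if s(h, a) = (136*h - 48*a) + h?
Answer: 25039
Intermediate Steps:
s(h, a) = -48*a + 137*h (s(h, a) = (-48*a + 136*h) + h = -48*a + 137*h)
24902 - s(-1, 0) = 24902 - (-48*0 + 137*(-1)) = 24902 - (0 - 137) = 24902 - 1*(-137) = 24902 + 137 = 25039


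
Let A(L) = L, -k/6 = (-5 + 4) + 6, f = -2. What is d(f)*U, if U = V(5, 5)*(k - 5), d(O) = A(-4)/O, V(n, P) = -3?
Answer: 210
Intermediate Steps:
k = -30 (k = -6*((-5 + 4) + 6) = -6*(-1 + 6) = -6*5 = -30)
d(O) = -4/O
U = 105 (U = -3*(-30 - 5) = -3*(-35) = 105)
d(f)*U = -4/(-2)*105 = -4*(-1/2)*105 = 2*105 = 210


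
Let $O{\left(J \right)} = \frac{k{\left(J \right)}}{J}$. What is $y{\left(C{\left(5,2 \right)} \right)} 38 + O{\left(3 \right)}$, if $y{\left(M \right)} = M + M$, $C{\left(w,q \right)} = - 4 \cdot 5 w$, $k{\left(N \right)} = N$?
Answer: $-7599$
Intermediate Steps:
$C{\left(w,q \right)} = - 20 w$
$y{\left(M \right)} = 2 M$
$O{\left(J \right)} = 1$ ($O{\left(J \right)} = \frac{J}{J} = 1$)
$y{\left(C{\left(5,2 \right)} \right)} 38 + O{\left(3 \right)} = 2 \left(\left(-20\right) 5\right) 38 + 1 = 2 \left(-100\right) 38 + 1 = \left(-200\right) 38 + 1 = -7600 + 1 = -7599$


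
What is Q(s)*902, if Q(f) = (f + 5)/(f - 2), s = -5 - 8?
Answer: 7216/15 ≈ 481.07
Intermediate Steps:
s = -13
Q(f) = (5 + f)/(-2 + f)
Q(s)*902 = ((5 - 13)/(-2 - 13))*902 = (-8/(-15))*902 = -1/15*(-8)*902 = (8/15)*902 = 7216/15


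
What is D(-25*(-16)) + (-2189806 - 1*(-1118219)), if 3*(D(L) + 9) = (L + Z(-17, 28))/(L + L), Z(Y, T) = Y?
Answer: -2571830017/2400 ≈ -1.0716e+6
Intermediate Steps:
D(L) = -9 + (-17 + L)/(6*L) (D(L) = -9 + ((L - 17)/(L + L))/3 = -9 + ((-17 + L)/((2*L)))/3 = -9 + ((-17 + L)*(1/(2*L)))/3 = -9 + ((-17 + L)/(2*L))/3 = -9 + (-17 + L)/(6*L))
D(-25*(-16)) + (-2189806 - 1*(-1118219)) = (-17 - (-1325)*(-16))/(6*((-25*(-16)))) + (-2189806 - 1*(-1118219)) = (1/6)*(-17 - 53*400)/400 + (-2189806 + 1118219) = (1/6)*(1/400)*(-17 - 21200) - 1071587 = (1/6)*(1/400)*(-21217) - 1071587 = -21217/2400 - 1071587 = -2571830017/2400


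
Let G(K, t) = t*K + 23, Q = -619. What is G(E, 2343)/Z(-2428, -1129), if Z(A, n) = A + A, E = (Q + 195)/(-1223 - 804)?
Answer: -1040053/9843112 ≈ -0.10566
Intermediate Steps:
E = 424/2027 (E = (-619 + 195)/(-1223 - 804) = -424/(-2027) = -424*(-1/2027) = 424/2027 ≈ 0.20918)
Z(A, n) = 2*A
G(K, t) = 23 + K*t (G(K, t) = K*t + 23 = 23 + K*t)
G(E, 2343)/Z(-2428, -1129) = (23 + (424/2027)*2343)/((2*(-2428))) = (23 + 993432/2027)/(-4856) = (1040053/2027)*(-1/4856) = -1040053/9843112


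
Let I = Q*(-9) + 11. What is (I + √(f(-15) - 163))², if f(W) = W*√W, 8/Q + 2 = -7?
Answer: (19 + √(-163 - 15*I*√15))² ≈ 283.15 - 550.66*I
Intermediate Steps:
Q = -8/9 (Q = 8/(-2 - 7) = 8/(-9) = 8*(-⅑) = -8/9 ≈ -0.88889)
f(W) = W^(3/2)
I = 19 (I = -8/9*(-9) + 11 = 8 + 11 = 19)
(I + √(f(-15) - 163))² = (19 + √((-15)^(3/2) - 163))² = (19 + √(-15*I*√15 - 163))² = (19 + √(-163 - 15*I*√15))²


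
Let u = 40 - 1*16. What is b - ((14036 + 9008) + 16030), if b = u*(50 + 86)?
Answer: -35810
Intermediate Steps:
u = 24 (u = 40 - 16 = 24)
b = 3264 (b = 24*(50 + 86) = 24*136 = 3264)
b - ((14036 + 9008) + 16030) = 3264 - ((14036 + 9008) + 16030) = 3264 - (23044 + 16030) = 3264 - 1*39074 = 3264 - 39074 = -35810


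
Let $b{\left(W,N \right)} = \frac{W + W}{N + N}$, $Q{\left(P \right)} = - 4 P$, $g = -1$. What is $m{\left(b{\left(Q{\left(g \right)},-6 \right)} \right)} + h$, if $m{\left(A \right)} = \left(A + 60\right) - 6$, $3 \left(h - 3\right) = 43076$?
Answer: $14415$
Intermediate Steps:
$h = \frac{43085}{3}$ ($h = 3 + \frac{1}{3} \cdot 43076 = 3 + \frac{43076}{3} = \frac{43085}{3} \approx 14362.0$)
$b{\left(W,N \right)} = \frac{W}{N}$ ($b{\left(W,N \right)} = \frac{2 W}{2 N} = 2 W \frac{1}{2 N} = \frac{W}{N}$)
$m{\left(A \right)} = 54 + A$ ($m{\left(A \right)} = \left(60 + A\right) - 6 = 54 + A$)
$m{\left(b{\left(Q{\left(g \right)},-6 \right)} \right)} + h = \left(54 + \frac{\left(-4\right) \left(-1\right)}{-6}\right) + \frac{43085}{3} = \left(54 + 4 \left(- \frac{1}{6}\right)\right) + \frac{43085}{3} = \left(54 - \frac{2}{3}\right) + \frac{43085}{3} = \frac{160}{3} + \frac{43085}{3} = 14415$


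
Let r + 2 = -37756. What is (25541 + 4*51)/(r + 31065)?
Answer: -25745/6693 ≈ -3.8466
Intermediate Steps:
r = -37758 (r = -2 - 37756 = -37758)
(25541 + 4*51)/(r + 31065) = (25541 + 4*51)/(-37758 + 31065) = (25541 + 204)/(-6693) = 25745*(-1/6693) = -25745/6693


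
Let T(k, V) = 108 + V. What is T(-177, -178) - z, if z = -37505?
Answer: 37435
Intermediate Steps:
T(-177, -178) - z = (108 - 178) - 1*(-37505) = -70 + 37505 = 37435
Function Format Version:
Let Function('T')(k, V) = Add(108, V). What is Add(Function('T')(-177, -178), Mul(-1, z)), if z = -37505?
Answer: 37435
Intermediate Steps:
Add(Function('T')(-177, -178), Mul(-1, z)) = Add(Add(108, -178), Mul(-1, -37505)) = Add(-70, 37505) = 37435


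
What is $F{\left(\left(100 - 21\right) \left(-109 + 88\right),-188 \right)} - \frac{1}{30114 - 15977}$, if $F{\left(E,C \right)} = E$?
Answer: $- \frac{23453284}{14137} \approx -1659.0$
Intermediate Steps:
$F{\left(\left(100 - 21\right) \left(-109 + 88\right),-188 \right)} - \frac{1}{30114 - 15977} = \left(100 - 21\right) \left(-109 + 88\right) - \frac{1}{30114 - 15977} = 79 \left(-21\right) - \frac{1}{14137} = -1659 - \frac{1}{14137} = - \frac{23453284}{14137}$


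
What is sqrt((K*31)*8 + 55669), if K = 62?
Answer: sqrt(71045) ≈ 266.54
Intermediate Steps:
sqrt((K*31)*8 + 55669) = sqrt((62*31)*8 + 55669) = sqrt(1922*8 + 55669) = sqrt(15376 + 55669) = sqrt(71045)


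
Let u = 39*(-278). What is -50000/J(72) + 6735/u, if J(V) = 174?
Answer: -90545315/314418 ≈ -287.98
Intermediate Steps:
u = -10842
-50000/J(72) + 6735/u = -50000/174 + 6735/(-10842) = -50000*1/174 + 6735*(-1/10842) = -25000/87 - 2245/3614 = -90545315/314418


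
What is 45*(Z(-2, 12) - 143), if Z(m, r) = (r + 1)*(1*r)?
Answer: 585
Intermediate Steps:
Z(m, r) = r*(1 + r) (Z(m, r) = (1 + r)*r = r*(1 + r))
45*(Z(-2, 12) - 143) = 45*(12*(1 + 12) - 143) = 45*(12*13 - 143) = 45*(156 - 143) = 45*13 = 585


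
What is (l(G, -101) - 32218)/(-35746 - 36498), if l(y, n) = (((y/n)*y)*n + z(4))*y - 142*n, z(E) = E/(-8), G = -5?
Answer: 35997/144488 ≈ 0.24913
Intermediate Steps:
z(E) = -E/8 (z(E) = E*(-⅛) = -E/8)
l(y, n) = -142*n + y*(-½ + y²) (l(y, n) = (((y/n)*y)*n - ⅛*4)*y - 142*n = ((y²/n)*n - ½)*y - 142*n = (y² - ½)*y - 142*n = (-½ + y²)*y - 142*n = y*(-½ + y²) - 142*n = -142*n + y*(-½ + y²))
(l(G, -101) - 32218)/(-35746 - 36498) = (((-5)³ - 142*(-101) - ½*(-5)) - 32218)/(-35746 - 36498) = ((-125 + 14342 + 5/2) - 32218)/(-72244) = (28439/2 - 32218)*(-1/72244) = -35997/2*(-1/72244) = 35997/144488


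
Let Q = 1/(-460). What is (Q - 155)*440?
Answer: -1568622/23 ≈ -68201.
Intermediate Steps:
Q = -1/460 ≈ -0.0021739
(Q - 155)*440 = (-1/460 - 155)*440 = -71301/460*440 = -1568622/23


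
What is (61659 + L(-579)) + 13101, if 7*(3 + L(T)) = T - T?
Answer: 74757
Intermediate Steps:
L(T) = -3 (L(T) = -3 + (T - T)/7 = -3 + (⅐)*0 = -3 + 0 = -3)
(61659 + L(-579)) + 13101 = (61659 - 3) + 13101 = 61656 + 13101 = 74757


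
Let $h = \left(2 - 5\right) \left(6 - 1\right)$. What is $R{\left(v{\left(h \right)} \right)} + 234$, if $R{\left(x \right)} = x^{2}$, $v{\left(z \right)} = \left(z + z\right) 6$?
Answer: $32634$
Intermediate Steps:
$h = -15$ ($h = \left(-3\right) 5 = -15$)
$v{\left(z \right)} = 12 z$ ($v{\left(z \right)} = 2 z 6 = 12 z$)
$R{\left(v{\left(h \right)} \right)} + 234 = \left(12 \left(-15\right)\right)^{2} + 234 = \left(-180\right)^{2} + 234 = 32400 + 234 = 32634$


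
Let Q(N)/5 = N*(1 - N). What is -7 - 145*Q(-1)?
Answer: 1443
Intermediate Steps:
Q(N) = 5*N*(1 - N) (Q(N) = 5*(N*(1 - N)) = 5*N*(1 - N))
-7 - 145*Q(-1) = -7 - 725*(-1)*(1 - 1*(-1)) = -7 - 725*(-1)*(1 + 1) = -7 - 725*(-1)*2 = -7 - 145*(-10) = -7 + 1450 = 1443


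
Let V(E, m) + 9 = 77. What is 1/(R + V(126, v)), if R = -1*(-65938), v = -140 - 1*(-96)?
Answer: 1/66006 ≈ 1.5150e-5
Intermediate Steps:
v = -44 (v = -140 + 96 = -44)
V(E, m) = 68 (V(E, m) = -9 + 77 = 68)
R = 65938
1/(R + V(126, v)) = 1/(65938 + 68) = 1/66006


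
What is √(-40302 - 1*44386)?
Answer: 4*I*√5293 ≈ 291.01*I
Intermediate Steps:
√(-40302 - 1*44386) = √(-40302 - 44386) = √(-84688) = 4*I*√5293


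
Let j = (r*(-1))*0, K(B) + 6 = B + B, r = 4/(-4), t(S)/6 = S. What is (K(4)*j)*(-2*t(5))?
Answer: 0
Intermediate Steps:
t(S) = 6*S
r = -1 (r = 4*(-¼) = -1)
K(B) = -6 + 2*B (K(B) = -6 + (B + B) = -6 + 2*B)
j = 0 (j = -1*(-1)*0 = 1*0 = 0)
(K(4)*j)*(-2*t(5)) = ((-6 + 2*4)*0)*(-12*5) = ((-6 + 8)*0)*(-2*30) = (2*0)*(-60) = 0*(-60) = 0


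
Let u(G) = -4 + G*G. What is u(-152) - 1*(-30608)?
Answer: 53708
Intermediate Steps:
u(G) = -4 + G²
u(-152) - 1*(-30608) = (-4 + (-152)²) - 1*(-30608) = (-4 + 23104) + 30608 = 23100 + 30608 = 53708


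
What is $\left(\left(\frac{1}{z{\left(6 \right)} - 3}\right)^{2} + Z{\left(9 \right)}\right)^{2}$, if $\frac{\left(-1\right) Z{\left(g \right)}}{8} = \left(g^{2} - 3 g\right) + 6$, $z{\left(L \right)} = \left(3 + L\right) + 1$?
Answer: $\frac{553143361}{2401} \approx 2.3038 \cdot 10^{5}$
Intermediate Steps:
$z{\left(L \right)} = 4 + L$
$Z{\left(g \right)} = -48 - 8 g^{2} + 24 g$ ($Z{\left(g \right)} = - 8 \left(\left(g^{2} - 3 g\right) + 6\right) = - 8 \left(6 + g^{2} - 3 g\right) = -48 - 8 g^{2} + 24 g$)
$\left(\left(\frac{1}{z{\left(6 \right)} - 3}\right)^{2} + Z{\left(9 \right)}\right)^{2} = \left(\left(\frac{1}{\left(4 + 6\right) - 3}\right)^{2} - \left(-168 + 648\right)\right)^{2} = \left(\left(\frac{1}{10 - 3}\right)^{2} - 480\right)^{2} = \left(\left(\frac{1}{7}\right)^{2} - 480\right)^{2} = \left(\frac{1}{49} - 480\right)^{2} = \left(- \frac{23519}{49}\right)^{2} = \frac{553143361}{2401}$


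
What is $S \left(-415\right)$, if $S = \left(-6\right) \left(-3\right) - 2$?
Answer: $-6640$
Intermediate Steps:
$S = 16$ ($S = 18 - 2 = 16$)
$S \left(-415\right) = 16 \left(-415\right) = -6640$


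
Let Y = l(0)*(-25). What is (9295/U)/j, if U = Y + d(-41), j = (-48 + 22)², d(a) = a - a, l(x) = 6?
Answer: -11/120 ≈ -0.091667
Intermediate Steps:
d(a) = 0
Y = -150 (Y = 6*(-25) = -150)
j = 676 (j = (-26)² = 676)
U = -150 (U = -150 + 0 = -150)
(9295/U)/j = (9295/(-150))/676 = (9295*(-1/150))*(1/676) = -1859/30*1/676 = -11/120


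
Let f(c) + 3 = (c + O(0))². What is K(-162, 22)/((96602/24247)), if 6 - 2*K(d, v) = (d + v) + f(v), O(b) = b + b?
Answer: -8122745/193204 ≈ -42.042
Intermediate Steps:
O(b) = 2*b
f(c) = -3 + c² (f(c) = -3 + (c + 2*0)² = -3 + (c + 0)² = -3 + c²)
K(d, v) = 9/2 - d/2 - v/2 - v²/2 (K(d, v) = 3 - ((d + v) + (-3 + v²))/2 = 3 - (-3 + d + v + v²)/2 = 3 + (3/2 - d/2 - v/2 - v²/2) = 9/2 - d/2 - v/2 - v²/2)
K(-162, 22)/((96602/24247)) = (9/2 - ½*(-162) - ½*22 - ½*22²)/((96602/24247)) = (9/2 + 81 - 11 - ½*484)/((96602*(1/24247))) = (9/2 + 81 - 11 - 242)/(96602/24247) = -335/2*24247/96602 = -8122745/193204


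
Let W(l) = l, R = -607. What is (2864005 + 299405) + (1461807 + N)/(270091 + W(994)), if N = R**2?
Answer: 857554830106/271085 ≈ 3.1634e+6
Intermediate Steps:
N = 368449 (N = (-607)**2 = 368449)
(2864005 + 299405) + (1461807 + N)/(270091 + W(994)) = (2864005 + 299405) + (1461807 + 368449)/(270091 + 994) = 3163410 + 1830256/271085 = 857554830106/271085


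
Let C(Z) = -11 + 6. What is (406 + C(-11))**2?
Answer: 160801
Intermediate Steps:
C(Z) = -5
(406 + C(-11))**2 = (406 - 5)**2 = 401**2 = 160801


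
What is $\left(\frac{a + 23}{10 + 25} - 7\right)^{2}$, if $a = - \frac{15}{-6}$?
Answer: $\frac{192721}{4900} \approx 39.331$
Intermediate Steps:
$a = \frac{5}{2}$ ($a = \left(-15\right) \left(- \frac{1}{6}\right) = \frac{5}{2} \approx 2.5$)
$\left(\frac{a + 23}{10 + 25} - 7\right)^{2} = \left(\frac{\frac{5}{2} + 23}{10 + 25} - 7\right)^{2} = \left(\frac{51}{2 \cdot 35} - 7\right)^{2} = \left(\frac{51}{2} \cdot \frac{1}{35} - 7\right)^{2} = \left(\frac{51}{70} - 7\right)^{2} = \left(- \frac{439}{70}\right)^{2} = \frac{192721}{4900}$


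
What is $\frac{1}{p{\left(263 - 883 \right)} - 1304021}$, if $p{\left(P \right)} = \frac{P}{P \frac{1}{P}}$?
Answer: $- \frac{1}{1304641} \approx -7.6649 \cdot 10^{-7}$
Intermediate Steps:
$p{\left(P \right)} = P$ ($p{\left(P \right)} = \frac{P}{1} = P 1 = P$)
$\frac{1}{p{\left(263 - 883 \right)} - 1304021} = \frac{1}{\left(263 - 883\right) - 1304021} = \frac{1}{-620 - 1304021} = \frac{1}{-1304641} = - \frac{1}{1304641}$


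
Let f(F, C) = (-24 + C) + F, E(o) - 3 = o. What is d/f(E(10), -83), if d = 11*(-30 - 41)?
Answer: 781/94 ≈ 8.3085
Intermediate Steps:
E(o) = 3 + o
f(F, C) = -24 + C + F
d = -781 (d = 11*(-71) = -781)
d/f(E(10), -83) = -781/(-24 - 83 + (3 + 10)) = -781/(-24 - 83 + 13) = -781/(-94) = -781*(-1/94) = 781/94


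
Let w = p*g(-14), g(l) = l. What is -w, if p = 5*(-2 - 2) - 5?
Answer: -350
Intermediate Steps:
p = -25 (p = 5*(-4) - 5 = -20 - 5 = -25)
w = 350 (w = -25*(-14) = 350)
-w = -1*350 = -350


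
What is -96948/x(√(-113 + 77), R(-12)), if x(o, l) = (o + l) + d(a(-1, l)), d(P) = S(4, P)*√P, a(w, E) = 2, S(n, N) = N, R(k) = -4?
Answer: -48474/(-2 + √2 + 3*I) ≈ 3039.2 + 15565.0*I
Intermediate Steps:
d(P) = P^(3/2) (d(P) = P*√P = P^(3/2))
x(o, l) = l + o + 2*√2 (x(o, l) = (o + l) + 2^(3/2) = (l + o) + 2*√2 = l + o + 2*√2)
-96948/x(√(-113 + 77), R(-12)) = -96948/(-4 + √(-113 + 77) + 2*√2) = -96948/(-4 + √(-36) + 2*√2) = -96948/(-4 + 6*I + 2*√2) = -96948/(-4 + 2*√2 + 6*I)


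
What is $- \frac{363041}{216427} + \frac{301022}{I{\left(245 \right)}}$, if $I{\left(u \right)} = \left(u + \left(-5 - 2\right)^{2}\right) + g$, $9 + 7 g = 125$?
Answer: $\frac{227627883812}{235256149} \approx 967.57$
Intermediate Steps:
$g = \frac{116}{7}$ ($g = - \frac{9}{7} + \frac{1}{7} \cdot 125 = - \frac{9}{7} + \frac{125}{7} = \frac{116}{7} \approx 16.571$)
$I{\left(u \right)} = \frac{459}{7} + u$ ($I{\left(u \right)} = \left(u + \left(-5 - 2\right)^{2}\right) + \frac{116}{7} = \left(u + \left(-7\right)^{2}\right) + \frac{116}{7} = \left(u + 49\right) + \frac{116}{7} = \left(49 + u\right) + \frac{116}{7} = \frac{459}{7} + u$)
$- \frac{363041}{216427} + \frac{301022}{I{\left(245 \right)}} = - \frac{363041}{216427} + \frac{301022}{\frac{459}{7} + 245} = \left(-363041\right) \frac{1}{216427} + \frac{301022}{\frac{2174}{7}} = - \frac{363041}{216427} + 301022 \cdot \frac{7}{2174} = - \frac{363041}{216427} + \frac{1053577}{1087} = \frac{227627883812}{235256149}$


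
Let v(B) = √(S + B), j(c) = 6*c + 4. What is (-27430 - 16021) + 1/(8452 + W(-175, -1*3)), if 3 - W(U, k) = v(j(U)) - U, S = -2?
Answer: -372372070846/8569931 + I*√262/34279724 ≈ -43451.0 + 4.7219e-7*I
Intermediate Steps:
j(c) = 4 + 6*c
v(B) = √(-2 + B)
W(U, k) = 3 + U - √(2 + 6*U) (W(U, k) = 3 - (√(-2 + (4 + 6*U)) - U) = 3 - (√(2 + 6*U) - U) = 3 + (U - √(2 + 6*U)) = 3 + U - √(2 + 6*U))
(-27430 - 16021) + 1/(8452 + W(-175, -1*3)) = (-27430 - 16021) + 1/(8452 + (3 - 175 - √(2 + 6*(-175)))) = -43451 + 1/(8452 + (3 - 175 - √(2 - 1050))) = -43451 + 1/(8452 + (3 - 175 - √(-1048))) = -43451 + 1/(8452 + (3 - 175 - 2*I*√262)) = -43451 + 1/(8452 + (-172 - 2*I*√262)) = -43451 + 1/(8280 - 2*I*√262)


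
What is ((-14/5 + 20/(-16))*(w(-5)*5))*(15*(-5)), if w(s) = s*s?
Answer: 151875/4 ≈ 37969.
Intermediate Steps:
w(s) = s**2
((-14/5 + 20/(-16))*(w(-5)*5))*(15*(-5)) = ((-14/5 + 20/(-16))*((-5)**2*5))*(15*(-5)) = ((-14*1/5 + 20*(-1/16))*(25*5))*(-75) = ((-14/5 - 5/4)*125)*(-75) = -81/20*125*(-75) = -2025/4*(-75) = 151875/4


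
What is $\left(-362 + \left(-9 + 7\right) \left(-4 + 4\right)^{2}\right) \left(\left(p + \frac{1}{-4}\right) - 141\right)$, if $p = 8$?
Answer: $\frac{96473}{2} \approx 48237.0$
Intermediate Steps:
$\left(-362 + \left(-9 + 7\right) \left(-4 + 4\right)^{2}\right) \left(\left(p + \frac{1}{-4}\right) - 141\right) = \left(-362 + \left(-9 + 7\right) \left(-4 + 4\right)^{2}\right) \left(\left(8 + \frac{1}{-4}\right) - 141\right) = \left(-362 - 2 \cdot 0^{2}\right) \left(\left(8 - \frac{1}{4}\right) - 141\right) = \left(-362 - 0\right) \left(\frac{31}{4} - 141\right) = \left(-362 + 0\right) \left(- \frac{533}{4}\right) = \left(-362\right) \left(- \frac{533}{4}\right) = \frac{96473}{2}$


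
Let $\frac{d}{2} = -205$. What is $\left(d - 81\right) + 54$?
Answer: $-437$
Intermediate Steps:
$d = -410$ ($d = 2 \left(-205\right) = -410$)
$\left(d - 81\right) + 54 = \left(-410 - 81\right) + 54 = -491 + 54 = -437$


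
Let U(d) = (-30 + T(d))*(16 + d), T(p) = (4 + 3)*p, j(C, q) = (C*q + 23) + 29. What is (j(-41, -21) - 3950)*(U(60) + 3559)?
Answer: -100825363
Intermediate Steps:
j(C, q) = 52 + C*q (j(C, q) = (23 + C*q) + 29 = 52 + C*q)
T(p) = 7*p
U(d) = (-30 + 7*d)*(16 + d)
(j(-41, -21) - 3950)*(U(60) + 3559) = ((52 - 41*(-21)) - 3950)*((-480 + 7*60² + 82*60) + 3559) = ((52 + 861) - 3950)*((-480 + 7*3600 + 4920) + 3559) = (913 - 3950)*((-480 + 25200 + 4920) + 3559) = -3037*(29640 + 3559) = -3037*33199 = -100825363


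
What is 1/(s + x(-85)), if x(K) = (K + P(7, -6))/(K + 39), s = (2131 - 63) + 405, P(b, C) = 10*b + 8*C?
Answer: 46/113821 ≈ 0.00040414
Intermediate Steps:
P(b, C) = 8*C + 10*b
s = 2473 (s = 2068 + 405 = 2473)
x(K) = (22 + K)/(39 + K) (x(K) = (K + (8*(-6) + 10*7))/(K + 39) = (K + (-48 + 70))/(39 + K) = (K + 22)/(39 + K) = (22 + K)/(39 + K))
1/(s + x(-85)) = 1/(2473 + (22 - 85)/(39 - 85)) = 1/(2473 - 63/(-46)) = 1/(2473 - 1/46*(-63)) = 1/(2473 + 63/46) = 1/(113821/46) = 46/113821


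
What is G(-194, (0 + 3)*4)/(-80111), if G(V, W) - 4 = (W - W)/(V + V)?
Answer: -4/80111 ≈ -4.9931e-5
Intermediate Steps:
G(V, W) = 4 (G(V, W) = 4 + (W - W)/(V + V) = 4 + 0/((2*V)) = 4 + 0*(1/(2*V)) = 4 + 0 = 4)
G(-194, (0 + 3)*4)/(-80111) = 4/(-80111) = 4*(-1/80111) = -4/80111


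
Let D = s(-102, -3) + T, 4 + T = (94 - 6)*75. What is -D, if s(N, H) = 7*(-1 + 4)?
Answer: -6617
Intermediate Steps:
s(N, H) = 21 (s(N, H) = 7*3 = 21)
T = 6596 (T = -4 + (94 - 6)*75 = -4 + 88*75 = -4 + 6600 = 6596)
D = 6617 (D = 21 + 6596 = 6617)
-D = -1*6617 = -6617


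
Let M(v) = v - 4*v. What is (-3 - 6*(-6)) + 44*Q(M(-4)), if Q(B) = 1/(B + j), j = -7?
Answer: 209/5 ≈ 41.800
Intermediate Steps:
M(v) = -3*v
Q(B) = 1/(-7 + B) (Q(B) = 1/(B - 7) = 1/(-7 + B))
(-3 - 6*(-6)) + 44*Q(M(-4)) = (-3 - 6*(-6)) + 44/(-7 - 3*(-4)) = (-3 + 36) + 44/(-7 + 12) = 33 + 44/5 = 209/5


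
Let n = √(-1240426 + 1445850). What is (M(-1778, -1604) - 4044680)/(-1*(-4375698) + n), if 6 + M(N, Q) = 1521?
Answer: -1769166900417/1914673278178 + 808633*√12839/957336639089 ≈ -0.92391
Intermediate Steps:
M(N, Q) = 1515 (M(N, Q) = -6 + 1521 = 1515)
n = 4*√12839 (n = √205424 = 4*√12839 ≈ 453.24)
(M(-1778, -1604) - 4044680)/(-1*(-4375698) + n) = (1515 - 4044680)/(-1*(-4375698) + 4*√12839) = -4043165/(4375698 + 4*√12839)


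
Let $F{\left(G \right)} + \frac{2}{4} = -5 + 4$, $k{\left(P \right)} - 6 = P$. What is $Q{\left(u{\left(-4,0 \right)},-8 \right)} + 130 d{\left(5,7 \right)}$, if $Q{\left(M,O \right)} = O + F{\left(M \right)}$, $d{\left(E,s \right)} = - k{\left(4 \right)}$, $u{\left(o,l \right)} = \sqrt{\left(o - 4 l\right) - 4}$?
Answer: $- \frac{2619}{2} \approx -1309.5$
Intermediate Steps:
$k{\left(P \right)} = 6 + P$
$F{\left(G \right)} = - \frac{3}{2}$ ($F{\left(G \right)} = - \frac{1}{2} + \left(-5 + 4\right) = - \frac{1}{2} - 1 = - \frac{3}{2}$)
$u{\left(o,l \right)} = \sqrt{-4 + o - 4 l}$
$d{\left(E,s \right)} = -10$ ($d{\left(E,s \right)} = - (6 + 4) = \left(-1\right) 10 = -10$)
$Q{\left(M,O \right)} = - \frac{3}{2} + O$ ($Q{\left(M,O \right)} = O - \frac{3}{2} = - \frac{3}{2} + O$)
$Q{\left(u{\left(-4,0 \right)},-8 \right)} + 130 d{\left(5,7 \right)} = \left(- \frac{3}{2} - 8\right) + 130 \left(-10\right) = - \frac{19}{2} - 1300 = - \frac{2619}{2}$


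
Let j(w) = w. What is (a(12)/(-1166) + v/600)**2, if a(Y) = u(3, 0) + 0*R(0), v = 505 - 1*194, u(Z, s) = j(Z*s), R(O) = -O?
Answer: 96721/360000 ≈ 0.26867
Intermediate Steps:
u(Z, s) = Z*s
v = 311 (v = 505 - 194 = 311)
a(Y) = 0 (a(Y) = 3*0 + 0*(-1*0) = 0 + 0*0 = 0 + 0 = 0)
(a(12)/(-1166) + v/600)**2 = (0/(-1166) + 311/600)**2 = (0*(-1/1166) + 311*(1/600))**2 = (0 + 311/600)**2 = (311/600)**2 = 96721/360000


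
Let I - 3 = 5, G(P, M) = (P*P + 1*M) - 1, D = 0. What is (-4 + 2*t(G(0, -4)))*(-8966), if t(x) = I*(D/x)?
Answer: 35864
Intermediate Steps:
G(P, M) = -1 + M + P² (G(P, M) = (P² + M) - 1 = (M + P²) - 1 = -1 + M + P²)
I = 8 (I = 3 + 5 = 8)
t(x) = 0 (t(x) = 8*(0/x) = 8*0 = 0)
(-4 + 2*t(G(0, -4)))*(-8966) = (-4 + 2*0)*(-8966) = (-4 + 0)*(-8966) = -4*(-8966) = 35864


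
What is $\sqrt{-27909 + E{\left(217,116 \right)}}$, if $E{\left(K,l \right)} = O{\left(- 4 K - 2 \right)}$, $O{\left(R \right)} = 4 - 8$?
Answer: $i \sqrt{27913} \approx 167.07 i$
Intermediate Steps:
$O{\left(R \right)} = -4$ ($O{\left(R \right)} = 4 - 8 = -4$)
$E{\left(K,l \right)} = -4$
$\sqrt{-27909 + E{\left(217,116 \right)}} = \sqrt{-27909 - 4} = \sqrt{-27913} = i \sqrt{27913}$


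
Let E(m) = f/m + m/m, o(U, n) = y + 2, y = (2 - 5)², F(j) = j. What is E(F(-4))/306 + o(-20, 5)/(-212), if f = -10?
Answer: -328/8109 ≈ -0.040449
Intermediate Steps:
y = 9 (y = (-3)² = 9)
o(U, n) = 11 (o(U, n) = 9 + 2 = 11)
E(m) = 1 - 10/m (E(m) = -10/m + m/m = -10/m + 1 = 1 - 10/m)
E(F(-4))/306 + o(-20, 5)/(-212) = ((-10 - 4)/(-4))/306 + 11/(-212) = -¼*(-14)*(1/306) + 11*(-1/212) = (7/2)*(1/306) - 11/212 = 7/612 - 11/212 = -328/8109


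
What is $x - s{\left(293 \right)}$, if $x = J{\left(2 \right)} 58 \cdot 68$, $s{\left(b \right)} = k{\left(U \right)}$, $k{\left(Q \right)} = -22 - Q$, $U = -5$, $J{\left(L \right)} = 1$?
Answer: $3961$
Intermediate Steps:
$s{\left(b \right)} = -17$ ($s{\left(b \right)} = -22 - -5 = -22 + 5 = -17$)
$x = 3944$ ($x = 1 \cdot 58 \cdot 68 = 58 \cdot 68 = 3944$)
$x - s{\left(293 \right)} = 3944 - -17 = 3944 + 17 = 3961$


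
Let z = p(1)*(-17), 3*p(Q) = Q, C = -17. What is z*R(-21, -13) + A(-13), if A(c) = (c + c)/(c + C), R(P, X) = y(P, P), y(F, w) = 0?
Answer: 13/15 ≈ 0.86667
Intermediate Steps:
p(Q) = Q/3
R(P, X) = 0
z = -17/3 (z = ((⅓)*1)*(-17) = (⅓)*(-17) = -17/3 ≈ -5.6667)
A(c) = 2*c/(-17 + c) (A(c) = (c + c)/(c - 17) = (2*c)/(-17 + c) = 2*c/(-17 + c))
z*R(-21, -13) + A(-13) = -17/3*0 + 2*(-13)/(-17 - 13) = 0 + 2*(-13)/(-30) = 0 + 2*(-13)*(-1/30) = 0 + 13/15 = 13/15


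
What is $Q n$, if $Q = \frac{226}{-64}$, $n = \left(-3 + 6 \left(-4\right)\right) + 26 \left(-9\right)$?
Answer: $\frac{29493}{32} \approx 921.66$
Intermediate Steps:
$n = -261$ ($n = \left(-3 - 24\right) - 234 = -27 - 234 = -261$)
$Q = - \frac{113}{32}$ ($Q = 226 \left(- \frac{1}{64}\right) = - \frac{113}{32} \approx -3.5313$)
$Q n = \left(- \frac{113}{32}\right) \left(-261\right) = \frac{29493}{32}$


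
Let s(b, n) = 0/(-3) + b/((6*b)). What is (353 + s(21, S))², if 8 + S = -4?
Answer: 4490161/36 ≈ 1.2473e+5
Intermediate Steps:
S = -12 (S = -8 - 4 = -12)
s(b, n) = ⅙ (s(b, n) = 0*(-⅓) + b*(1/(6*b)) = 0 + ⅙ = ⅙)
(353 + s(21, S))² = (353 + ⅙)² = (2119/6)² = 4490161/36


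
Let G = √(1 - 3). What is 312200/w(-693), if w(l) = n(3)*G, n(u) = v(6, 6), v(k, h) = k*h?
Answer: -39025*I*√2/9 ≈ -6132.2*I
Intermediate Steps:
v(k, h) = h*k
n(u) = 36 (n(u) = 6*6 = 36)
G = I*√2 (G = √(-2) = I*√2 ≈ 1.4142*I)
w(l) = 36*I*√2 (w(l) = 36*(I*√2) = 36*I*√2)
312200/w(-693) = 312200/((36*I*√2)) = 312200*(-I*√2/72) = -39025*I*√2/9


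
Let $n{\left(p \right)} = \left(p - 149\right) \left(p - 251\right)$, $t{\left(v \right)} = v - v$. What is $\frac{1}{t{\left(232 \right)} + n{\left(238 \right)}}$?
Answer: $- \frac{1}{1157} \approx -0.0008643$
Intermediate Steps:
$t{\left(v \right)} = 0$
$n{\left(p \right)} = \left(-251 + p\right) \left(-149 + p\right)$ ($n{\left(p \right)} = \left(-149 + p\right) \left(-251 + p\right) = \left(-251 + p\right) \left(-149 + p\right)$)
$\frac{1}{t{\left(232 \right)} + n{\left(238 \right)}} = \frac{1}{0 + \left(37399 + 238^{2} - 95200\right)} = \frac{1}{0 + \left(37399 + 56644 - 95200\right)} = \frac{1}{0 - 1157} = \frac{1}{-1157} = - \frac{1}{1157}$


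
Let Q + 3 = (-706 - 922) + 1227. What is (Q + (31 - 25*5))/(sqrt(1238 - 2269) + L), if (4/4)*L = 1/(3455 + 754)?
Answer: 2096082*I/(-I + 4209*sqrt(1031)) ≈ -0.00011476 + 15.51*I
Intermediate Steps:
Q = -404 (Q = -3 + ((-706 - 922) + 1227) = -3 + (-1628 + 1227) = -3 - 401 = -404)
L = 1/4209 (L = 1/(3455 + 754) = 1/4209 ≈ 0.00023759)
(Q + (31 - 25*5))/(sqrt(1238 - 2269) + L) = (-404 + (31 - 25*5))/(sqrt(1238 - 2269) + 1/4209) = (-404 + (31 - 125))/(sqrt(-1031) + 1/4209) = (-404 - 94)/(I*sqrt(1031) + 1/4209) = -498/(1/4209 + I*sqrt(1031))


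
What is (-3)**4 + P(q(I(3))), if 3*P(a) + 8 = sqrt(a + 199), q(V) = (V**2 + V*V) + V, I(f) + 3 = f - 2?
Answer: 235/3 + sqrt(205)/3 ≈ 83.106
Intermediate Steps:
I(f) = -5 + f (I(f) = -3 + (f - 2) = -3 + (-2 + f) = -5 + f)
q(V) = V + 2*V**2 (q(V) = (V**2 + V**2) + V = 2*V**2 + V = V + 2*V**2)
P(a) = -8/3 + sqrt(199 + a)/3 (P(a) = -8/3 + sqrt(a + 199)/3 = -8/3 + sqrt(199 + a)/3)
(-3)**4 + P(q(I(3))) = (-3)**4 + (-8/3 + sqrt(199 + (-5 + 3)*(1 + 2*(-5 + 3)))/3) = 81 + (-8/3 + sqrt(199 - 2*(1 + 2*(-2)))/3) = 81 + (-8/3 + sqrt(199 - 2*(1 - 4))/3) = 81 + (-8/3 + sqrt(199 - 2*(-3))/3) = 81 + (-8/3 + sqrt(199 + 6)/3) = 81 + (-8/3 + sqrt(205)/3) = 235/3 + sqrt(205)/3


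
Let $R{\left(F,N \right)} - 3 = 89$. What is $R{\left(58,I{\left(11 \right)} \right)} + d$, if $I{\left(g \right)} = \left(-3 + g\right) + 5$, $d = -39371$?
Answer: $-39279$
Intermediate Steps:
$I{\left(g \right)} = 2 + g$
$R{\left(F,N \right)} = 92$ ($R{\left(F,N \right)} = 3 + 89 = 92$)
$R{\left(58,I{\left(11 \right)} \right)} + d = 92 - 39371 = -39279$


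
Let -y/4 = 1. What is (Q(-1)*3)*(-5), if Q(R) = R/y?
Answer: -15/4 ≈ -3.7500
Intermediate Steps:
y = -4 (y = -4*1 = -4)
Q(R) = -R/4 (Q(R) = R/(-4) = R*(-¼) = -R/4)
(Q(-1)*3)*(-5) = (-¼*(-1)*3)*(-5) = ((¼)*3)*(-5) = (¾)*(-5) = -15/4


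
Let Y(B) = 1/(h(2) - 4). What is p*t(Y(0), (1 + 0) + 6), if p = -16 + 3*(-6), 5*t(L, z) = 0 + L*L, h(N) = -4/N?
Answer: -17/90 ≈ -0.18889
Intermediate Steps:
Y(B) = -1/6 (Y(B) = 1/(-4/2 - 4) = 1/(-4*1/2 - 4) = 1/(-2 - 4) = 1/(-6) = -1/6)
t(L, z) = L**2/5 (t(L, z) = (0 + L*L)/5 = (0 + L**2)/5 = L**2/5)
p = -34 (p = -16 - 18 = -34)
p*t(Y(0), (1 + 0) + 6) = -34*(-1/6)**2/5 = -34/(5*36) = -34*1/180 = -17/90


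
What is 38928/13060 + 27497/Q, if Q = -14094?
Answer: 47385103/46016910 ≈ 1.0297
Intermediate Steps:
38928/13060 + 27497/Q = 38928/13060 + 27497/(-14094) = 38928*(1/13060) + 27497*(-1/14094) = 9732/3265 - 27497/14094 = 47385103/46016910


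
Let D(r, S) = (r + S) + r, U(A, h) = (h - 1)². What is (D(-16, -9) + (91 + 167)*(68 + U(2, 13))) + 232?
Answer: 54887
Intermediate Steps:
U(A, h) = (-1 + h)²
D(r, S) = S + 2*r (D(r, S) = (S + r) + r = S + 2*r)
(D(-16, -9) + (91 + 167)*(68 + U(2, 13))) + 232 = ((-9 + 2*(-16)) + (91 + 167)*(68 + (-1 + 13)²)) + 232 = ((-9 - 32) + 258*(68 + 12²)) + 232 = (-41 + 258*(68 + 144)) + 232 = (-41 + 258*212) + 232 = (-41 + 54696) + 232 = 54655 + 232 = 54887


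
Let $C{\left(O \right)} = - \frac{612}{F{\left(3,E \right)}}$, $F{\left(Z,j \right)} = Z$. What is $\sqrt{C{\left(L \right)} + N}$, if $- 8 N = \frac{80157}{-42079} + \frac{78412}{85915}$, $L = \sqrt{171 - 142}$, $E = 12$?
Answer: $\frac{i \sqrt{42633877258618870479410}}{14460869140} \approx 14.279 i$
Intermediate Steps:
$L = \sqrt{29} \approx 5.3852$
$C{\left(O \right)} = -204$ ($C{\left(O \right)} = - \frac{612}{3} = \left(-612\right) \frac{1}{3} = -204$)
$N = \frac{3587190107}{28921738280}$ ($N = - \frac{\frac{80157}{-42079} + \frac{78412}{85915}}{8} = - \frac{80157 \left(- \frac{1}{42079}\right) + 78412 \cdot \frac{1}{85915}}{8} = - \frac{- \frac{80157}{42079} + \frac{78412}{85915}}{8} = \left(- \frac{1}{8}\right) \left(- \frac{3587190107}{3615217285}\right) = \frac{3587190107}{28921738280} \approx 0.12403$)
$\sqrt{C{\left(L \right)} + N} = \sqrt{-204 + \frac{3587190107}{28921738280}} = \sqrt{- \frac{5896447419013}{28921738280}} = \frac{i \sqrt{42633877258618870479410}}{14460869140}$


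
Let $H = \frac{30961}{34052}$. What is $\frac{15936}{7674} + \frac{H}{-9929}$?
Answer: $\frac{897960130929}{432432851932} \approx 2.0765$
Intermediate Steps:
$H = \frac{30961}{34052}$ ($H = 30961 \cdot \frac{1}{34052} = \frac{30961}{34052} \approx 0.90923$)
$\frac{15936}{7674} + \frac{H}{-9929} = \frac{15936}{7674} + \frac{30961}{34052 \left(-9929\right)} = 15936 \cdot \frac{1}{7674} + \frac{30961}{34052} \left(- \frac{1}{9929}\right) = \frac{2656}{1279} - \frac{30961}{338102308} = \frac{897960130929}{432432851932}$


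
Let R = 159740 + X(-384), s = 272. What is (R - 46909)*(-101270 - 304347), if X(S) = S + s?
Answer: -45720742623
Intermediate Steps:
X(S) = 272 + S (X(S) = S + 272 = 272 + S)
R = 159628 (R = 159740 + (272 - 384) = 159740 - 112 = 159628)
(R - 46909)*(-101270 - 304347) = (159628 - 46909)*(-101270 - 304347) = 112719*(-405617) = -45720742623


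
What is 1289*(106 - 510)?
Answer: -520756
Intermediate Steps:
1289*(106 - 510) = 1289*(-404) = -520756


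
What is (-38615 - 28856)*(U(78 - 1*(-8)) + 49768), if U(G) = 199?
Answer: -3371323457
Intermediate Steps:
(-38615 - 28856)*(U(78 - 1*(-8)) + 49768) = (-38615 - 28856)*(199 + 49768) = -67471*49967 = -3371323457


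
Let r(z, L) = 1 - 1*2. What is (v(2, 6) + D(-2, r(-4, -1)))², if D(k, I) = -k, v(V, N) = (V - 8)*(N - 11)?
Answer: 1024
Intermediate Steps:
v(V, N) = (-11 + N)*(-8 + V) (v(V, N) = (-8 + V)*(-11 + N) = (-11 + N)*(-8 + V))
r(z, L) = -1 (r(z, L) = 1 - 2 = -1)
(v(2, 6) + D(-2, r(-4, -1)))² = ((88 - 11*2 - 8*6 + 6*2) - 1*(-2))² = ((88 - 22 - 48 + 12) + 2)² = (30 + 2)² = 32² = 1024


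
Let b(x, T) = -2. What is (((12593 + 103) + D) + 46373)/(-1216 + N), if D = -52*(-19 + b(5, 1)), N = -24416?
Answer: -60161/25632 ≈ -2.3471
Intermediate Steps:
D = 1092 (D = -52*(-19 - 2) = -52*(-21) = 1092)
(((12593 + 103) + D) + 46373)/(-1216 + N) = (((12593 + 103) + 1092) + 46373)/(-1216 - 24416) = ((12696 + 1092) + 46373)/(-25632) = (13788 + 46373)*(-1/25632) = 60161*(-1/25632) = -60161/25632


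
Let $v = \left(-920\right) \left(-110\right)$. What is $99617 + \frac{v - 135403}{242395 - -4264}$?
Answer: $\frac{24571395400}{246659} \approx 99617.0$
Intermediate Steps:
$v = 101200$
$99617 + \frac{v - 135403}{242395 - -4264} = 99617 + \frac{101200 - 135403}{242395 - -4264} = 99617 - \frac{34203}{242395 + 4264} = 99617 - \frac{34203}{246659} = \frac{24571395400}{246659}$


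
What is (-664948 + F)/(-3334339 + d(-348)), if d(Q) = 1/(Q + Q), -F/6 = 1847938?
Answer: 8179792896/2320699945 ≈ 3.5247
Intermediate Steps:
F = -11087628 (F = -6*1847938 = -11087628)
d(Q) = 1/(2*Q)
(-664948 + F)/(-3334339 + d(-348)) = (-664948 - 11087628)/(-3334339 + (1/2)/(-348)) = -11752576/(-3334339 + (1/2)*(-1/348)) = -11752576/(-3334339 - 1/696) = -11752576/(-2320699945/696) = -11752576*(-696/2320699945) = 8179792896/2320699945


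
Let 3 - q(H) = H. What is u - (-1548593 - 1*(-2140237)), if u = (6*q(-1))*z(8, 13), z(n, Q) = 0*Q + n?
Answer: -591452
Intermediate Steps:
q(H) = 3 - H
z(n, Q) = n (z(n, Q) = 0 + n = n)
u = 192 (u = (6*(3 - 1*(-1)))*8 = (6*(3 + 1))*8 = (6*4)*8 = 24*8 = 192)
u - (-1548593 - 1*(-2140237)) = 192 - (-1548593 - 1*(-2140237)) = 192 - (-1548593 + 2140237) = 192 - 1*591644 = 192 - 591644 = -591452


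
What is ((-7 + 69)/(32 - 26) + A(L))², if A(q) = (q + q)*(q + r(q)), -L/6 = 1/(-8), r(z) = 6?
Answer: 241081/576 ≈ 418.54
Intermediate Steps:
L = ¾ (L = -6/(-8) = -6*(-⅛) = ¾ ≈ 0.75000)
A(q) = 2*q*(6 + q) (A(q) = (q + q)*(q + 6) = (2*q)*(6 + q) = 2*q*(6 + q))
((-7 + 69)/(32 - 26) + A(L))² = ((-7 + 69)/(32 - 26) + 2*(¾)*(6 + ¾))² = (62/6 + 2*(¾)*(27/4))² = (62*(⅙) + 81/8)² = (31/3 + 81/8)² = (491/24)² = 241081/576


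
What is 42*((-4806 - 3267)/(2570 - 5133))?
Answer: 339066/2563 ≈ 132.29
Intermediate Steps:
42*((-4806 - 3267)/(2570 - 5133)) = 42*(-8073/(-2563)) = 42*(-8073*(-1/2563)) = 42*(8073/2563) = 339066/2563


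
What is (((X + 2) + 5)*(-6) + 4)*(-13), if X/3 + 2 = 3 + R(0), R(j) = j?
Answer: 728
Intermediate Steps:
X = 3 (X = -6 + 3*(3 + 0) = -6 + 3*3 = -6 + 9 = 3)
(((X + 2) + 5)*(-6) + 4)*(-13) = (((3 + 2) + 5)*(-6) + 4)*(-13) = ((5 + 5)*(-6) + 4)*(-13) = (10*(-6) + 4)*(-13) = (-60 + 4)*(-13) = -56*(-13) = 728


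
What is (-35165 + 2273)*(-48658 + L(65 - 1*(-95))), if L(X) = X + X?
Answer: 1589933496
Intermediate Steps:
L(X) = 2*X
(-35165 + 2273)*(-48658 + L(65 - 1*(-95))) = (-35165 + 2273)*(-48658 + 2*(65 - 1*(-95))) = -32892*(-48658 + 2*(65 + 95)) = -32892*(-48658 + 2*160) = -32892*(-48658 + 320) = -32892*(-48338) = 1589933496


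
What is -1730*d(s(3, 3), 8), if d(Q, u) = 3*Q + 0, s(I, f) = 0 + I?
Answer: -15570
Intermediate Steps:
s(I, f) = I
d(Q, u) = 3*Q
-1730*d(s(3, 3), 8) = -5190*3 = -1730*9 = -15570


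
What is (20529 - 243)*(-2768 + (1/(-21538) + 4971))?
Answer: 481267224459/10769 ≈ 4.4690e+7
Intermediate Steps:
(20529 - 243)*(-2768 + (1/(-21538) + 4971)) = 20286*(-2768 + (-1/21538 + 4971)) = 20286*(-2768 + 107065397/21538) = 20286*(47448213/21538) = 481267224459/10769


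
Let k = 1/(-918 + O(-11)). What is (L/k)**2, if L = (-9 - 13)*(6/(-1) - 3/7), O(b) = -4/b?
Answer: 16842848400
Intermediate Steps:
k = -11/10094 (k = 1/(-918 - 4/(-11)) = 1/(-918 - 4*(-1/11)) = 1/(-918 + 4/11) = 1/(-10094/11) = -11/10094 ≈ -0.0010898)
L = 990/7 (L = -22*(6*(-1) - 3*1/7) = -22*(-6 - 3/7) = -22*(-45/7) = 990/7 ≈ 141.43)
(L/k)**2 = (990/(7*(-11/10094)))**2 = ((990/7)*(-10094/11))**2 = (-129780)**2 = 16842848400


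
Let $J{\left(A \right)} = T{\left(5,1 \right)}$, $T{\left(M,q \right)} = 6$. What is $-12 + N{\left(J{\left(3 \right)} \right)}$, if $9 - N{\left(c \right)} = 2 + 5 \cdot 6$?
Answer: $-35$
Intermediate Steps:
$J{\left(A \right)} = 6$
$N{\left(c \right)} = -23$ ($N{\left(c \right)} = 9 - \left(2 + 5 \cdot 6\right) = 9 - \left(2 + 30\right) = 9 - 32 = -23$)
$-12 + N{\left(J{\left(3 \right)} \right)} = -12 - 23 = -35$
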